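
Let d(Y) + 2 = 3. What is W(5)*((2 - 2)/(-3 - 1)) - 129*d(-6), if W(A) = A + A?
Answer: -129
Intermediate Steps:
d(Y) = 1 (d(Y) = -2 + 3 = 1)
W(A) = 2*A
W(5)*((2 - 2)/(-3 - 1)) - 129*d(-6) = (2*5)*((2 - 2)/(-3 - 1)) - 129*1 = 10*(0/(-4)) - 129 = 10*(0*(-1/4)) - 129 = 10*0 - 129 = 0 - 129 = -129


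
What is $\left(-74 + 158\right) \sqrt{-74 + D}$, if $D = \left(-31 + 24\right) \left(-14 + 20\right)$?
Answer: $168 i \sqrt{29} \approx 904.71 i$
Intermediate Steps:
$D = -42$ ($D = \left(-7\right) 6 = -42$)
$\left(-74 + 158\right) \sqrt{-74 + D} = \left(-74 + 158\right) \sqrt{-74 - 42} = 84 \sqrt{-116} = 84 \cdot 2 i \sqrt{29} = 168 i \sqrt{29}$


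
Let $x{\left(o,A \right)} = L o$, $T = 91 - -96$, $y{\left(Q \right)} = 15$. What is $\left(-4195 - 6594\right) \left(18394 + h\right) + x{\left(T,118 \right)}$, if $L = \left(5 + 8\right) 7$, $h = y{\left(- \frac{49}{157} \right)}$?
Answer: $-198597684$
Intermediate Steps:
$h = 15$
$T = 187$ ($T = 91 + 96 = 187$)
$L = 91$ ($L = 13 \cdot 7 = 91$)
$x{\left(o,A \right)} = 91 o$
$\left(-4195 - 6594\right) \left(18394 + h\right) + x{\left(T,118 \right)} = \left(-4195 - 6594\right) \left(18394 + 15\right) + 91 \cdot 187 = \left(-10789\right) 18409 + 17017 = -198614701 + 17017 = -198597684$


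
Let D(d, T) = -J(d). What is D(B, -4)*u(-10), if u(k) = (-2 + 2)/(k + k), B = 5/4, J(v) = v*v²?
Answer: 0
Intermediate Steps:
J(v) = v³
B = 5/4 (B = 5*(¼) = 5/4 ≈ 1.2500)
D(d, T) = -d³
u(k) = 0 (u(k) = 0/((2*k)) = 0*(1/(2*k)) = 0)
D(B, -4)*u(-10) = -(5/4)³*0 = -1*125/64*0 = -125/64*0 = 0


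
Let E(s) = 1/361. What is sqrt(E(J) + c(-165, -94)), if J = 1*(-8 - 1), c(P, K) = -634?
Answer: I*sqrt(228873)/19 ≈ 25.179*I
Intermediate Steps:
J = -9 (J = 1*(-9) = -9)
E(s) = 1/361
sqrt(E(J) + c(-165, -94)) = sqrt(1/361 - 634) = sqrt(-228873/361) = I*sqrt(228873)/19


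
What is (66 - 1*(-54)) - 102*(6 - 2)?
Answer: -288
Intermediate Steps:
(66 - 1*(-54)) - 102*(6 - 2) = (66 + 54) - 408 = 120 - 102*4 = 120 - 408 = -288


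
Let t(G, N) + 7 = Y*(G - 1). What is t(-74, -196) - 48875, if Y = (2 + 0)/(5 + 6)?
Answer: -537852/11 ≈ -48896.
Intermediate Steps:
Y = 2/11 ≈ 0.18182
t(G, N) = -79/11 + 2*G/11 (t(G, N) = -7 + 2*(G - 1)/11 = -7 + 2*(-1 + G)/11 = -7 + (-2/11 + 2*G/11) = -79/11 + 2*G/11)
t(-74, -196) - 48875 = (-79/11 + (2/11)*(-74)) - 48875 = (-79/11 - 148/11) - 48875 = -227/11 - 48875 = -537852/11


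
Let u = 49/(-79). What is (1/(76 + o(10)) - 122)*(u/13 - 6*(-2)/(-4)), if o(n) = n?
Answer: 1262955/3397 ≈ 371.79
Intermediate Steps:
u = -49/79 (u = 49*(-1/79) = -49/79 ≈ -0.62025)
(1/(76 + o(10)) - 122)*(u/13 - 6*(-2)/(-4)) = (1/(76 + 10) - 122)*(-49/79/13 - 6*(-2)/(-4)) = (1/86 - 122)*(-49/79*1/13 + 12*(-1/4)) = (1/86 - 122)*(-49/1027 - 3) = -10491/86*(-3130/1027) = 1262955/3397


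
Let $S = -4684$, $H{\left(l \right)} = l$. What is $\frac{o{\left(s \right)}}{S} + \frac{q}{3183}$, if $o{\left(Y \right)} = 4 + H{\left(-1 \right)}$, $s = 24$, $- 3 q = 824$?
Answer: $- \frac{3888263}{44727516} \approx -0.086932$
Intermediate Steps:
$q = - \frac{824}{3}$ ($q = \left(- \frac{1}{3}\right) 824 = - \frac{824}{3} \approx -274.67$)
$o{\left(Y \right)} = 3$ ($o{\left(Y \right)} = 4 - 1 = 3$)
$\frac{o{\left(s \right)}}{S} + \frac{q}{3183} = \frac{3}{-4684} - \frac{824}{3 \cdot 3183} = 3 \left(- \frac{1}{4684}\right) - \frac{824}{9549} = - \frac{3}{4684} - \frac{824}{9549} = - \frac{3888263}{44727516}$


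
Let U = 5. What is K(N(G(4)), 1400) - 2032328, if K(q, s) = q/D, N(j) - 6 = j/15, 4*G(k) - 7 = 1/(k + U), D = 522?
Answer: -71609076667/35235 ≈ -2.0323e+6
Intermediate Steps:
G(k) = 7/4 + 1/(4*(5 + k)) (G(k) = 7/4 + 1/(4*(k + 5)) = 7/4 + 1/(4*(5 + k)))
N(j) = 6 + j/15
K(q, s) = q/522
K(N(G(4)), 1400) - 2032328 = (6 + ((36 + 7*4)/(4*(5 + 4)))/15)/522 - 2032328 = (6 + ((1/4)*(36 + 28)/9)/15)/522 - 2032328 = (6 + ((1/4)*(1/9)*64)/15)/522 - 2032328 = (6 + (1/15)*(16/9))/522 - 2032328 = (6 + 16/135)/522 - 2032328 = (1/522)*(826/135) - 2032328 = 413/35235 - 2032328 = -71609076667/35235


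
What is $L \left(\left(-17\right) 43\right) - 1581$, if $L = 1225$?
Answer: $-897056$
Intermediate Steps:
$L \left(\left(-17\right) 43\right) - 1581 = 1225 \left(\left(-17\right) 43\right) - 1581 = 1225 \left(-731\right) - 1581 = -895475 - 1581 = -897056$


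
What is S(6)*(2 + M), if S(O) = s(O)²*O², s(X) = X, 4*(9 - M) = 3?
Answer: 13284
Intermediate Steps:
M = 33/4 (M = 9 - ¼*3 = 9 - ¾ = 33/4 ≈ 8.2500)
S(O) = O⁴ (S(O) = O²*O² = O⁴)
S(6)*(2 + M) = 6⁴*(2 + 33/4) = 1296*(41/4) = 13284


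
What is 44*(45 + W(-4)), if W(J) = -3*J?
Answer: 2508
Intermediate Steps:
44*(45 + W(-4)) = 44*(45 - 3*(-4)) = 44*(45 + 12) = 44*57 = 2508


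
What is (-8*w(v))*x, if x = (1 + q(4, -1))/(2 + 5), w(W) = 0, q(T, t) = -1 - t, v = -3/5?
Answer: 0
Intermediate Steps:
v = -⅗ (v = -3*⅕ = -⅗ ≈ -0.60000)
x = ⅐ (x = (1 + (-1 - 1*(-1)))/(2 + 5) = (1 + (-1 + 1))/7 = (1 + 0)*(⅐) = 1*(⅐) = ⅐ ≈ 0.14286)
(-8*w(v))*x = -8*0*(⅐) = 0*(⅐) = 0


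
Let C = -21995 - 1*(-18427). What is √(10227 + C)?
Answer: √6659 ≈ 81.603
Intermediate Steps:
C = -3568 (C = -21995 + 18427 = -3568)
√(10227 + C) = √(10227 - 3568) = √6659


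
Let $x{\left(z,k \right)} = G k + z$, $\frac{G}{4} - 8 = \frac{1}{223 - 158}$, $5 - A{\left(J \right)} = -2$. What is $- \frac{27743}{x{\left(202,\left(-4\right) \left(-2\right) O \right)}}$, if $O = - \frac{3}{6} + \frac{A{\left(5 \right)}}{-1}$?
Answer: $\frac{360659}{22382} \approx 16.114$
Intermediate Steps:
$A{\left(J \right)} = 7$ ($A{\left(J \right)} = 5 - -2 = 5 + 2 = 7$)
$G = \frac{2084}{65}$ ($G = 32 + \frac{4}{223 - 158} = 32 + \frac{4}{65} = \frac{2084}{65} \approx 32.062$)
$O = - \frac{15}{2}$ ($O = - \frac{3}{6} + \frac{7}{-1} = \left(-3\right) \frac{1}{6} + 7 \left(-1\right) = - \frac{1}{2} - 7 = - \frac{15}{2} \approx -7.5$)
$x{\left(z,k \right)} = z + \frac{2084 k}{65}$ ($x{\left(z,k \right)} = \frac{2084 k}{65} + z = z + \frac{2084 k}{65}$)
$- \frac{27743}{x{\left(202,\left(-4\right) \left(-2\right) O \right)}} = - \frac{27743}{202 + \frac{2084 \left(-4\right) \left(-2\right) \left(- \frac{15}{2}\right)}{65}} = - \frac{27743}{202 + \frac{2084 \cdot 8 \left(- \frac{15}{2}\right)}{65}} = - \frac{27743}{202 + \frac{2084}{65} \left(-60\right)} = - \frac{27743}{202 - \frac{25008}{13}} = - \frac{27743}{- \frac{22382}{13}} = \left(-27743\right) \left(- \frac{13}{22382}\right) = \frac{360659}{22382}$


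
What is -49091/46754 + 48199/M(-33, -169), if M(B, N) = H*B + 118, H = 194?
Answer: -1280991945/146901068 ≈ -8.7201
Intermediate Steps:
M(B, N) = 118 + 194*B (M(B, N) = 194*B + 118 = 118 + 194*B)
-49091/46754 + 48199/M(-33, -169) = -49091/46754 + 48199/(118 + 194*(-33)) = -49091*1/46754 + 48199/(118 - 6402) = -49091/46754 + 48199/(-6284) = -49091/46754 + 48199*(-1/6284) = -49091/46754 - 48199/6284 = -1280991945/146901068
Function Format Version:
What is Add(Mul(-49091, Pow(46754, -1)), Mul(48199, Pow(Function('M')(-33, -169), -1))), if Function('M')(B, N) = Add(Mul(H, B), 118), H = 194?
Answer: Rational(-1280991945, 146901068) ≈ -8.7201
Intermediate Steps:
Function('M')(B, N) = Add(118, Mul(194, B)) (Function('M')(B, N) = Add(Mul(194, B), 118) = Add(118, Mul(194, B)))
Add(Mul(-49091, Pow(46754, -1)), Mul(48199, Pow(Function('M')(-33, -169), -1))) = Add(Mul(-49091, Pow(46754, -1)), Mul(48199, Pow(Add(118, Mul(194, -33)), -1))) = Add(Mul(-49091, Rational(1, 46754)), Mul(48199, Pow(Add(118, -6402), -1))) = Add(Rational(-49091, 46754), Mul(48199, Pow(-6284, -1))) = Add(Rational(-49091, 46754), Mul(48199, Rational(-1, 6284))) = Add(Rational(-49091, 46754), Rational(-48199, 6284)) = Rational(-1280991945, 146901068)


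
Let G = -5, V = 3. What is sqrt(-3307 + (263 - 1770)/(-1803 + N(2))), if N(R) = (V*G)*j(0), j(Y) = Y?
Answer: I*sqrt(10747708242)/1803 ≈ 57.499*I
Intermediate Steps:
N(R) = 0 (N(R) = (3*(-5))*0 = -15*0 = 0)
sqrt(-3307 + (263 - 1770)/(-1803 + N(2))) = sqrt(-3307 + (263 - 1770)/(-1803 + 0)) = sqrt(-3307 - 1507/(-1803)) = sqrt(-3307 - 1507*(-1/1803)) = sqrt(-3307 + 1507/1803) = sqrt(-5961014/1803) = I*sqrt(10747708242)/1803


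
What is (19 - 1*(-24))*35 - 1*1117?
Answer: 388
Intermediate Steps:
(19 - 1*(-24))*35 - 1*1117 = (19 + 24)*35 - 1117 = 43*35 - 1117 = 1505 - 1117 = 388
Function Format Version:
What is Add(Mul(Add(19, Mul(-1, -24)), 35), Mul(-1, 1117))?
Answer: 388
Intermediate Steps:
Add(Mul(Add(19, Mul(-1, -24)), 35), Mul(-1, 1117)) = Add(Mul(Add(19, 24), 35), -1117) = Add(Mul(43, 35), -1117) = Add(1505, -1117) = 388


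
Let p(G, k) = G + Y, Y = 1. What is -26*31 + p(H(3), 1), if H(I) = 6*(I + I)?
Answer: -769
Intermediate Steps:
H(I) = 12*I (H(I) = 6*(2*I) = 12*I)
p(G, k) = 1 + G (p(G, k) = G + 1 = 1 + G)
-26*31 + p(H(3), 1) = -26*31 + (1 + 12*3) = -806 + (1 + 36) = -806 + 37 = -769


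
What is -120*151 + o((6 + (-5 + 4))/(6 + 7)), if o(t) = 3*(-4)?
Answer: -18132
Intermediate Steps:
o(t) = -12
-120*151 + o((6 + (-5 + 4))/(6 + 7)) = -120*151 - 12 = -18120 - 12 = -18132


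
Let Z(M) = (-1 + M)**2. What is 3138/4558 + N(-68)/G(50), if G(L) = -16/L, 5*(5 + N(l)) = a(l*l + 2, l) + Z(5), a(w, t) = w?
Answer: -52598163/18232 ≈ -2884.9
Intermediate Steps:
N(l) = -7/5 + l**2/5 (N(l) = -5 + ((l*l + 2) + (-1 + 5)**2)/5 = -5 + ((l**2 + 2) + 4**2)/5 = -5 + ((2 + l**2) + 16)/5 = -5 + (18 + l**2)/5 = -5 + (18/5 + l**2/5) = -7/5 + l**2/5)
3138/4558 + N(-68)/G(50) = 3138/4558 + (-7/5 + (1/5)*(-68)**2)/((-16/50)) = 3138*(1/4558) + (-7/5 + (1/5)*4624)/((-16*1/50)) = 1569/2279 + (-7/5 + 4624/5)/(-8/25) = 1569/2279 + (4617/5)*(-25/8) = 1569/2279 - 23085/8 = -52598163/18232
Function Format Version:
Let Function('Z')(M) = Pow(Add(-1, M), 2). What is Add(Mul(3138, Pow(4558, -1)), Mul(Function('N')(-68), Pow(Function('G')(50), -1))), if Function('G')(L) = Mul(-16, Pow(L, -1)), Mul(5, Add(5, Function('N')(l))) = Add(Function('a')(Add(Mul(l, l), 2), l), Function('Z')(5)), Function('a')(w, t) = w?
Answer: Rational(-52598163, 18232) ≈ -2884.9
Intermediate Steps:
Function('N')(l) = Add(Rational(-7, 5), Mul(Rational(1, 5), Pow(l, 2))) (Function('N')(l) = Add(-5, Mul(Rational(1, 5), Add(Add(Mul(l, l), 2), Pow(Add(-1, 5), 2)))) = Add(-5, Mul(Rational(1, 5), Add(Add(Pow(l, 2), 2), Pow(4, 2)))) = Add(-5, Mul(Rational(1, 5), Add(Add(2, Pow(l, 2)), 16))) = Add(-5, Mul(Rational(1, 5), Add(18, Pow(l, 2)))) = Add(-5, Add(Rational(18, 5), Mul(Rational(1, 5), Pow(l, 2)))) = Add(Rational(-7, 5), Mul(Rational(1, 5), Pow(l, 2))))
Add(Mul(3138, Pow(4558, -1)), Mul(Function('N')(-68), Pow(Function('G')(50), -1))) = Add(Mul(3138, Pow(4558, -1)), Mul(Add(Rational(-7, 5), Mul(Rational(1, 5), Pow(-68, 2))), Pow(Mul(-16, Pow(50, -1)), -1))) = Add(Mul(3138, Rational(1, 4558)), Mul(Add(Rational(-7, 5), Mul(Rational(1, 5), 4624)), Pow(Mul(-16, Rational(1, 50)), -1))) = Add(Rational(1569, 2279), Mul(Add(Rational(-7, 5), Rational(4624, 5)), Pow(Rational(-8, 25), -1))) = Add(Rational(1569, 2279), Mul(Rational(4617, 5), Rational(-25, 8))) = Add(Rational(1569, 2279), Rational(-23085, 8)) = Rational(-52598163, 18232)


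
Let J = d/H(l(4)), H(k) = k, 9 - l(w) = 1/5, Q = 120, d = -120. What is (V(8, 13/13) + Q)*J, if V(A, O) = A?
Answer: -19200/11 ≈ -1745.5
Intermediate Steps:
l(w) = 44/5 (l(w) = 9 - 1/5 = 9 - 1*⅕ = 9 - ⅕ = 44/5)
J = -150/11 (J = -120/44/5 = -120*5/44 = -150/11 ≈ -13.636)
(V(8, 13/13) + Q)*J = (8 + 120)*(-150/11) = 128*(-150/11) = -19200/11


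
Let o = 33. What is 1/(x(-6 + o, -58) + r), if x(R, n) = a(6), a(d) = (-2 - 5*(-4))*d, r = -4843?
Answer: -1/4735 ≈ -0.00021119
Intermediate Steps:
a(d) = 18*d (a(d) = (-2 + 20)*d = 18*d)
x(R, n) = 108 (x(R, n) = 18*6 = 108)
1/(x(-6 + o, -58) + r) = 1/(108 - 4843) = 1/(-4735) = -1/4735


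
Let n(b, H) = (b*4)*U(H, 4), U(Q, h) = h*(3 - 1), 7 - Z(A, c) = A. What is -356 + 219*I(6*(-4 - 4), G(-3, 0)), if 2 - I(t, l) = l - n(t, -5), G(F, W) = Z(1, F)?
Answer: -337616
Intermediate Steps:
Z(A, c) = 7 - A
U(Q, h) = 2*h (U(Q, h) = h*2 = 2*h)
G(F, W) = 6 (G(F, W) = 7 - 1*1 = 7 - 1 = 6)
n(b, H) = 32*b (n(b, H) = (b*4)*(2*4) = (4*b)*8 = 32*b)
I(t, l) = 2 - l + 32*t (I(t, l) = 2 - (l - 32*t) = 2 + (-l + 32*t) = 2 - l + 32*t)
-356 + 219*I(6*(-4 - 4), G(-3, 0)) = -356 + 219*(2 - 1*6 + 32*(6*(-4 - 4))) = -356 + 219*(2 - 6 + 32*(6*(-8))) = -356 + 219*(2 - 6 + 32*(-48)) = -356 + 219*(2 - 6 - 1536) = -356 + 219*(-1540) = -356 - 337260 = -337616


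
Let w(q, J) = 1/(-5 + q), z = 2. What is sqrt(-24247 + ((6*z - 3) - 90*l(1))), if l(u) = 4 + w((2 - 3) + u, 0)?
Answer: 2*I*sqrt(6145) ≈ 156.78*I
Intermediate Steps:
l(u) = 4 + 1/(-6 + u) (l(u) = 4 + 1/(-5 + ((2 - 3) + u)) = 4 + 1/(-5 + (-1 + u)) = 4 + 1/(-6 + u))
sqrt(-24247 + ((6*z - 3) - 90*l(1))) = sqrt(-24247 + ((6*2 - 3) - 90*(-23 + 4*1)/(-6 + 1))) = sqrt(-24247 + ((12 - 3) - 90*(-23 + 4)/(-5))) = sqrt(-24247 + (9 - (-18)*(-19))) = sqrt(-24247 + (9 - 90*19/5)) = sqrt(-24247 + (9 - 342)) = sqrt(-24247 - 333) = sqrt(-24580) = 2*I*sqrt(6145)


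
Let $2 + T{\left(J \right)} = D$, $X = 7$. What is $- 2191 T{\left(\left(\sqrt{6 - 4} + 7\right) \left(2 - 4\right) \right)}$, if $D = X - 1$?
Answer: $-8764$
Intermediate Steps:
$D = 6$ ($D = 7 - 1 = 6$)
$T{\left(J \right)} = 4$ ($T{\left(J \right)} = -2 + 6 = 4$)
$- 2191 T{\left(\left(\sqrt{6 - 4} + 7\right) \left(2 - 4\right) \right)} = \left(-2191\right) 4 = -8764$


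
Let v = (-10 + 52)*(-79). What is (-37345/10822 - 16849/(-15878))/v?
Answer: 7332572/10181029173 ≈ 0.00072022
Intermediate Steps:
v = -3318 (v = 42*(-79) = -3318)
(-37345/10822 - 16849/(-15878))/v = (-37345/10822 - 16849/(-15878))/(-3318) = (-37345*1/10822 - 16849*(-1/15878))*(-1/3318) = (-5335/1546 + 16849/15878)*(-1/3318) = -14665144/6136847*(-1/3318) = 7332572/10181029173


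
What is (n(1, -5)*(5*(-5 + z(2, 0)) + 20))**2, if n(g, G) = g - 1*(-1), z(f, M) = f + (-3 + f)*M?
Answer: 100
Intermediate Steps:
z(f, M) = f + M*(-3 + f)
n(g, G) = 1 + g (n(g, G) = g + 1 = 1 + g)
(n(1, -5)*(5*(-5 + z(2, 0)) + 20))**2 = ((1 + 1)*(5*(-5 + (2 - 3*0 + 0*2)) + 20))**2 = (2*(5*(-5 + (2 + 0 + 0)) + 20))**2 = (2*(5*(-5 + 2) + 20))**2 = (2*(5*(-3) + 20))**2 = (2*(-15 + 20))**2 = (2*5)**2 = 10**2 = 100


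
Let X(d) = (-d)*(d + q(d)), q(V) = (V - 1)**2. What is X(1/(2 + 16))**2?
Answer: 94249/34012224 ≈ 0.0027710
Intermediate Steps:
q(V) = (-1 + V)**2
X(d) = -d*(d + (-1 + d)**2) (X(d) = (-d)*(d + (-1 + d)**2) = -d*(d + (-1 + d)**2))
X(1/(2 + 16))**2 = ((-1 + 1/(2 + 16) - (1/(2 + 16))**2)/(2 + 16))**2 = ((-1 + 1/18 - (1/18)**2)/18)**2 = ((-1 + 1/18 - 1*1/324)/18)**2 = ((-1 + 1/18 - 1/324)/18)**2 = ((1/18)*(-307/324))**2 = (-307/5832)**2 = 94249/34012224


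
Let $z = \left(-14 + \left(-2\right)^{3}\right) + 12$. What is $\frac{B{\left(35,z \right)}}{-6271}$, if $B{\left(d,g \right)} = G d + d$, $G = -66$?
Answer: $\frac{2275}{6271} \approx 0.36278$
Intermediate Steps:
$z = -10$ ($z = \left(-14 - 8\right) + 12 = -22 + 12 = -10$)
$B{\left(d,g \right)} = - 65 d$ ($B{\left(d,g \right)} = - 66 d + d = - 65 d$)
$\frac{B{\left(35,z \right)}}{-6271} = \frac{\left(-65\right) 35}{-6271} = \left(-2275\right) \left(- \frac{1}{6271}\right) = \frac{2275}{6271}$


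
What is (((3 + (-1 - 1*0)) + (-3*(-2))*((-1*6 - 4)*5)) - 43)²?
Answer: 116281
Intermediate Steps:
(((3 + (-1 - 1*0)) + (-3*(-2))*((-1*6 - 4)*5)) - 43)² = (((3 + (-1 + 0)) + 6*((-6 - 4)*5)) - 43)² = (((3 - 1) + 6*(-10*5)) - 43)² = ((2 + 6*(-50)) - 43)² = ((2 - 300) - 43)² = (-298 - 43)² = (-341)² = 116281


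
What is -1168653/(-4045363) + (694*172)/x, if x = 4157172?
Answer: 1335294604975/4204317448359 ≈ 0.31760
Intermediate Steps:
-1168653/(-4045363) + (694*172)/x = -1168653/(-4045363) + (694*172)/4157172 = -1168653*(-1/4045363) + 119368*(1/4157172) = 1168653/4045363 + 29842/1039293 = 1335294604975/4204317448359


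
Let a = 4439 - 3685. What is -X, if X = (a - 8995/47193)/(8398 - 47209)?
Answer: 35574527/1831607523 ≈ 0.019423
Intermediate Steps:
a = 754
X = -35574527/1831607523 (X = (754 - 8995/47193)/(8398 - 47209) = (754 - 8995*1/47193)/(-38811) = (754 - 8995/47193)*(-1/38811) = (35574527/47193)*(-1/38811) = -35574527/1831607523 ≈ -0.019423)
-X = -1*(-35574527/1831607523) = 35574527/1831607523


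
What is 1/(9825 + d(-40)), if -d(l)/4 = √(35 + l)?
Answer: 1965/19306141 + 4*I*√5/96530705 ≈ 0.00010178 + 9.2657e-8*I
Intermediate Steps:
d(l) = -4*√(35 + l)
1/(9825 + d(-40)) = 1/(9825 - 4*√(35 - 40)) = 1/(9825 - 4*I*√5)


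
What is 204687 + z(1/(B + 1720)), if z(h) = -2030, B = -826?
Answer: 202657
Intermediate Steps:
204687 + z(1/(B + 1720)) = 204687 - 2030 = 202657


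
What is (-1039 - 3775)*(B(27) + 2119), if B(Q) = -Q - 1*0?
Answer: -10070888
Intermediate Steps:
B(Q) = -Q (B(Q) = -Q + 0 = -Q)
(-1039 - 3775)*(B(27) + 2119) = (-1039 - 3775)*(-1*27 + 2119) = -4814*(-27 + 2119) = -4814*2092 = -10070888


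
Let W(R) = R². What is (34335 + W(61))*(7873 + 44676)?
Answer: 1999804744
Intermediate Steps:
(34335 + W(61))*(7873 + 44676) = (34335 + 61²)*(7873 + 44676) = (34335 + 3721)*52549 = 38056*52549 = 1999804744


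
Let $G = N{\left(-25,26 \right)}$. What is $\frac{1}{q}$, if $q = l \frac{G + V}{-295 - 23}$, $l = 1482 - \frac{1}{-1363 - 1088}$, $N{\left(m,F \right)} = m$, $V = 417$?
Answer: $- \frac{389709}{711947068} \approx -0.00054738$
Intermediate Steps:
$G = -25$
$l = \frac{3632383}{2451}$ ($l = 1482 - \frac{1}{-2451} = 1482 - - \frac{1}{2451} = 1482 + \frac{1}{2451} = \frac{3632383}{2451} \approx 1482.0$)
$q = - \frac{711947068}{389709}$ ($q = \frac{3632383 \frac{-25 + 417}{-295 - 23}}{2451} = \frac{3632383 \frac{392}{-318}}{2451} = \frac{3632383 \cdot 392 \left(- \frac{1}{318}\right)}{2451} = \frac{3632383}{2451} \left(- \frac{196}{159}\right) = - \frac{711947068}{389709} \approx -1826.9$)
$\frac{1}{q} = \frac{1}{- \frac{711947068}{389709}} = - \frac{389709}{711947068}$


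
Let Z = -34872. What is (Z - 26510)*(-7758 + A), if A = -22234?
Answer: 1840968944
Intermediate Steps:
(Z - 26510)*(-7758 + A) = (-34872 - 26510)*(-7758 - 22234) = -61382*(-29992) = 1840968944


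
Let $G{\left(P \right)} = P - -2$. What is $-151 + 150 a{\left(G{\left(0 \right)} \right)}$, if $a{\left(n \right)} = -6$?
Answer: $-1051$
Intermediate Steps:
$G{\left(P \right)} = 2 + P$ ($G{\left(P \right)} = P + 2 = 2 + P$)
$-151 + 150 a{\left(G{\left(0 \right)} \right)} = -151 + 150 \left(-6\right) = -151 - 900 = -1051$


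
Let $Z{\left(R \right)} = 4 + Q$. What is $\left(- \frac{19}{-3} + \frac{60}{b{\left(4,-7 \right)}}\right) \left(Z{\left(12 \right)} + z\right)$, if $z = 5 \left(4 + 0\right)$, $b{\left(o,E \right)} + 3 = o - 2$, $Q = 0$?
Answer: $-1288$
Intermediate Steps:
$b{\left(o,E \right)} = -5 + o$ ($b{\left(o,E \right)} = -3 + \left(o - 2\right) = -3 + \left(-2 + o\right) = -5 + o$)
$z = 20$ ($z = 5 \cdot 4 = 20$)
$Z{\left(R \right)} = 4$ ($Z{\left(R \right)} = 4 + 0 = 4$)
$\left(- \frac{19}{-3} + \frac{60}{b{\left(4,-7 \right)}}\right) \left(Z{\left(12 \right)} + z\right) = \left(- \frac{19}{-3} + \frac{60}{-5 + 4}\right) \left(4 + 20\right) = \left(\left(-19\right) \left(- \frac{1}{3}\right) + \frac{60}{-1}\right) 24 = \left(\frac{19}{3} + 60 \left(-1\right)\right) 24 = \left(\frac{19}{3} - 60\right) 24 = \left(- \frac{161}{3}\right) 24 = -1288$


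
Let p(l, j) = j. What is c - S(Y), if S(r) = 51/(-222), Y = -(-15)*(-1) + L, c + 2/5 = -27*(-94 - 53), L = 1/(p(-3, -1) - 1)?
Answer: 1468467/370 ≈ 3968.8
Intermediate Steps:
L = -½ (L = 1/(-1 - 1) = 1/(-2) = -½ ≈ -0.50000)
c = 19843/5 (c = -⅖ - 27*(-94 - 53) = -⅖ - 27*(-147) = -⅖ + 3969 = 19843/5 ≈ 3968.6)
Y = -31/2 (Y = -(-15)*(-1) - ½ = -5*3 - ½ = -15 - ½ = -31/2 ≈ -15.500)
S(r) = -17/74 (S(r) = 51*(-1/222) = -17/74)
c - S(Y) = 19843/5 - 1*(-17/74) = 19843/5 + 17/74 = 1468467/370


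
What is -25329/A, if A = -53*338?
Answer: 25329/17914 ≈ 1.4139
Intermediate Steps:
A = -17914
-25329/A = -25329/(-17914) = -25329*(-1/17914) = 25329/17914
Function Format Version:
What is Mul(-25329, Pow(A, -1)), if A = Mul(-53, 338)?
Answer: Rational(25329, 17914) ≈ 1.4139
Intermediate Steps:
A = -17914
Mul(-25329, Pow(A, -1)) = Mul(-25329, Pow(-17914, -1)) = Mul(-25329, Rational(-1, 17914)) = Rational(25329, 17914)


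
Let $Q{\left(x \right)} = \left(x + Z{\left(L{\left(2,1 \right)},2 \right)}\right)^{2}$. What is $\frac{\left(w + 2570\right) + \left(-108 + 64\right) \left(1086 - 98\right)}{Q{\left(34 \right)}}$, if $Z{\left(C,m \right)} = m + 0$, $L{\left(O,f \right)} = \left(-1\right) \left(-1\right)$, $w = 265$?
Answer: $- \frac{40637}{1296} \approx -31.356$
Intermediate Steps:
$L{\left(O,f \right)} = 1$
$Z{\left(C,m \right)} = m$
$Q{\left(x \right)} = \left(2 + x\right)^{2}$ ($Q{\left(x \right)} = \left(x + 2\right)^{2} = \left(2 + x\right)^{2}$)
$\frac{\left(w + 2570\right) + \left(-108 + 64\right) \left(1086 - 98\right)}{Q{\left(34 \right)}} = \frac{\left(265 + 2570\right) + \left(-108 + 64\right) \left(1086 - 98\right)}{\left(2 + 34\right)^{2}} = \frac{2835 - 43472}{36^{2}} = \frac{2835 - 43472}{1296} = \left(-40637\right) \frac{1}{1296} = - \frac{40637}{1296}$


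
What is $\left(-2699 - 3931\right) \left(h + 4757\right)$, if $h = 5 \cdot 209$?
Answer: $-38467260$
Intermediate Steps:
$h = 1045$
$\left(-2699 - 3931\right) \left(h + 4757\right) = \left(-2699 - 3931\right) \left(1045 + 4757\right) = \left(-6630\right) 5802 = -38467260$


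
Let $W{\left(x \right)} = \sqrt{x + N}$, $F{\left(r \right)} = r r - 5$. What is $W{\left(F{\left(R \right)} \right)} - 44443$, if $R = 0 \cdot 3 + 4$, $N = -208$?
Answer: $-44443 + i \sqrt{197} \approx -44443.0 + 14.036 i$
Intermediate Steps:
$R = 4$ ($R = 0 + 4 = 4$)
$F{\left(r \right)} = -5 + r^{2}$ ($F{\left(r \right)} = r^{2} - 5 = -5 + r^{2}$)
$W{\left(x \right)} = \sqrt{-208 + x}$ ($W{\left(x \right)} = \sqrt{x - 208} = \sqrt{-208 + x}$)
$W{\left(F{\left(R \right)} \right)} - 44443 = \sqrt{-208 - \left(5 - 4^{2}\right)} - 44443 = \sqrt{-208 + \left(-5 + 16\right)} - 44443 = \sqrt{-208 + 11} - 44443 = \sqrt{-197} - 44443 = i \sqrt{197} - 44443 = -44443 + i \sqrt{197}$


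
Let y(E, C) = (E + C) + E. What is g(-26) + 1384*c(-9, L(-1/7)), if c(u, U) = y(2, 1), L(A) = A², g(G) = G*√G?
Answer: 6920 - 26*I*√26 ≈ 6920.0 - 132.57*I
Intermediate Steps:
g(G) = G^(3/2)
y(E, C) = C + 2*E (y(E, C) = (C + E) + E = C + 2*E)
c(u, U) = 5 (c(u, U) = 1 + 2*2 = 1 + 4 = 5)
g(-26) + 1384*c(-9, L(-1/7)) = (-26)^(3/2) + 1384*5 = -26*I*√26 + 6920 = 6920 - 26*I*√26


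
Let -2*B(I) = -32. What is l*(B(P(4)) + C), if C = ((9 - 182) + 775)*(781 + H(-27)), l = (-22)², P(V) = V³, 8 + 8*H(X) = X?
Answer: 226291417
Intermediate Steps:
H(X) = -1 + X/8
B(I) = 16 (B(I) = -½*(-32) = 16)
l = 484
C = 1870113/4 (C = ((9 - 182) + 775)*(781 + (-1 + (⅛)*(-27))) = (-173 + 775)*(781 + (-1 - 27/8)) = 602*(781 - 35/8) = 602*(6213/8) = 1870113/4 ≈ 4.6753e+5)
l*(B(P(4)) + C) = 484*(16 + 1870113/4) = 484*(1870177/4) = 226291417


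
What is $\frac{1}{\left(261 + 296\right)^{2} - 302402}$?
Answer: $\frac{1}{7847} \approx 0.00012744$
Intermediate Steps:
$\frac{1}{\left(261 + 296\right)^{2} - 302402} = \frac{1}{557^{2} - 302402} = \frac{1}{310249 - 302402} = \frac{1}{7847}$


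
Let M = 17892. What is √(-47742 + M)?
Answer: 5*I*√1194 ≈ 172.77*I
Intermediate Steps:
√(-47742 + M) = √(-47742 + 17892) = √(-29850) = 5*I*√1194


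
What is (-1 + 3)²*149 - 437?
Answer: 159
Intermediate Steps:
(-1 + 3)²*149 - 437 = 2²*149 - 437 = 4*149 - 437 = 596 - 437 = 159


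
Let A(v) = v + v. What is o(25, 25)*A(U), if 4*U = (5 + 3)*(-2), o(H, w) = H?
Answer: -200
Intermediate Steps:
U = -4 (U = ((5 + 3)*(-2))/4 = (8*(-2))/4 = (1/4)*(-16) = -4)
A(v) = 2*v
o(25, 25)*A(U) = 25*(2*(-4)) = 25*(-8) = -200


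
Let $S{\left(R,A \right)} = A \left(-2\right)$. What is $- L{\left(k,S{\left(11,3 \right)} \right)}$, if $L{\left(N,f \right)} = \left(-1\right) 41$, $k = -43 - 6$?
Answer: $41$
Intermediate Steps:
$S{\left(R,A \right)} = - 2 A$
$k = -49$ ($k = -43 - 6 = -49$)
$L{\left(N,f \right)} = -41$
$- L{\left(k,S{\left(11,3 \right)} \right)} = \left(-1\right) \left(-41\right) = 41$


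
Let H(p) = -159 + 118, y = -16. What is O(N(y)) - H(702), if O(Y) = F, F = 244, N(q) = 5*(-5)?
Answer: 285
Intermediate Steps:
N(q) = -25
H(p) = -41
O(Y) = 244
O(N(y)) - H(702) = 244 - 1*(-41) = 244 + 41 = 285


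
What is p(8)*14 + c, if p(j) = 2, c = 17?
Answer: 45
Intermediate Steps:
p(8)*14 + c = 2*14 + 17 = 28 + 17 = 45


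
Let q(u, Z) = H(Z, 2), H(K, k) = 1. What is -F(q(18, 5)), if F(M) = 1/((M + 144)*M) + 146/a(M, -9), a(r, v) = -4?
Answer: 10583/290 ≈ 36.493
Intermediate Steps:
q(u, Z) = 1
F(M) = -73/2 + 1/(M*(144 + M)) (F(M) = 1/((M + 144)*M) + 146/(-4) = 1/((144 + M)*M) + 146*(-¼) = 1/(M*(144 + M)) - 73/2 = -73/2 + 1/(M*(144 + M)))
-F(q(18, 5)) = -(2 - 10512*1 - 73*1²)/(2*1*(144 + 1)) = -(2 - 10512 - 73*1)/(2*145) = -(2 - 10512 - 73)/(2*145) = -(-10583)/(2*145) = -1*(-10583/290) = 10583/290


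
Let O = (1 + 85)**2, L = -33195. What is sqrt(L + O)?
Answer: I*sqrt(25799) ≈ 160.62*I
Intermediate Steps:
O = 7396 (O = 86**2 = 7396)
sqrt(L + O) = sqrt(-33195 + 7396) = sqrt(-25799) = I*sqrt(25799)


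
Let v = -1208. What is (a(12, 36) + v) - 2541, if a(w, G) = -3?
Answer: -3752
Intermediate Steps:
(a(12, 36) + v) - 2541 = (-3 - 1208) - 2541 = -1211 - 2541 = -3752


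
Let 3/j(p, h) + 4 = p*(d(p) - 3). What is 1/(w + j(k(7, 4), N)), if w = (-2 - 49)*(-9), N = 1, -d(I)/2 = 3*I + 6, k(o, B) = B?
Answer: 160/73437 ≈ 0.0021787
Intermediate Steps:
d(I) = -12 - 6*I (d(I) = -2*(3*I + 6) = -2*(6 + 3*I) = -12 - 6*I)
w = 459 (w = -51*(-9) = 459)
j(p, h) = 3/(-4 + p*(-15 - 6*p)) (j(p, h) = 3/(-4 + p*((-12 - 6*p) - 3)) = 3/(-4 + p*(-15 - 6*p)))
1/(w + j(k(7, 4), N)) = 1/(459 - 3/(4 + 6*4² + 15*4)) = 1/(459 - 3/(4 + 6*16 + 60)) = 1/(459 - 3/(4 + 96 + 60)) = 1/(459 - 3/160) = 1/(73437/160) = 160/73437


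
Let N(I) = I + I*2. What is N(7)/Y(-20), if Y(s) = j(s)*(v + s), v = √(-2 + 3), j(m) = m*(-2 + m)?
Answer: -21/8360 ≈ -0.0025120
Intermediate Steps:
v = 1 (v = √1 = 1)
Y(s) = s*(1 + s)*(-2 + s) (Y(s) = (s*(-2 + s))*(1 + s) = s*(1 + s)*(-2 + s))
N(I) = 3*I (N(I) = I + 2*I = 3*I)
N(7)/Y(-20) = (3*7)/((-20*(1 - 20)*(-2 - 20))) = 21/((-20*(-19)*(-22))) = 21/(-8360) = 21*(-1/8360) = -21/8360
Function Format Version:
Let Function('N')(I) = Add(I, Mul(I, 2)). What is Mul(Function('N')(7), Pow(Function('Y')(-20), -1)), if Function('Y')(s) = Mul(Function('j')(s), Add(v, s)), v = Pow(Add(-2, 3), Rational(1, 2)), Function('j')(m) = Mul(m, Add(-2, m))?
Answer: Rational(-21, 8360) ≈ -0.0025120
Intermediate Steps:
v = 1 (v = Pow(1, Rational(1, 2)) = 1)
Function('Y')(s) = Mul(s, Add(1, s), Add(-2, s)) (Function('Y')(s) = Mul(Mul(s, Add(-2, s)), Add(1, s)) = Mul(s, Add(1, s), Add(-2, s)))
Function('N')(I) = Mul(3, I) (Function('N')(I) = Add(I, Mul(2, I)) = Mul(3, I))
Mul(Function('N')(7), Pow(Function('Y')(-20), -1)) = Mul(Mul(3, 7), Pow(Mul(-20, Add(1, -20), Add(-2, -20)), -1)) = Mul(21, Pow(Mul(-20, -19, -22), -1)) = Mul(21, Pow(-8360, -1)) = Mul(21, Rational(-1, 8360)) = Rational(-21, 8360)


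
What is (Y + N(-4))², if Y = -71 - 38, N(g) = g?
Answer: 12769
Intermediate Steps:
Y = -109
(Y + N(-4))² = (-109 - 4)² = (-113)² = 12769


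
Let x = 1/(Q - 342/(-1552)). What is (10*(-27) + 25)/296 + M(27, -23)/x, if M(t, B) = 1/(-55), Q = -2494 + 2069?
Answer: 5444599/789580 ≈ 6.8956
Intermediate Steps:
Q = -425
M(t, B) = -1/55
x = -776/329629 (x = 1/(-425 - 342/(-1552)) = 1/(-425 - 342*(-1/1552)) = 1/(-425 + 171/776) = 1/(-329629/776) = -776/329629 ≈ -0.0023542)
(10*(-27) + 25)/296 + M(27, -23)/x = (10*(-27) + 25)/296 - 1/(55*(-776/329629)) = (-270 + 25)*(1/296) - 1/55*(-329629/776) = -245*1/296 + 329629/42680 = -245/296 + 329629/42680 = 5444599/789580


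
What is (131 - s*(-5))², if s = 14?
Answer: 40401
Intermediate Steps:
(131 - s*(-5))² = (131 - 14*(-5))² = (131 - 1*(-70))² = (131 + 70)² = 201² = 40401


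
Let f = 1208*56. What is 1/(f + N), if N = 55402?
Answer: 1/123050 ≈ 8.1268e-6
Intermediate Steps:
f = 67648
1/(f + N) = 1/(67648 + 55402) = 1/123050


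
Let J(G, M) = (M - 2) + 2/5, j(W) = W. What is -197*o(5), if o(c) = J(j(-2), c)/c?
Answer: -3349/25 ≈ -133.96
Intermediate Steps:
J(G, M) = -8/5 + M (J(G, M) = (-2 + M) + 2*(⅕) = (-2 + M) + ⅖ = -8/5 + M)
o(c) = (-8/5 + c)/c
-197*o(5) = -197*(-8/5 + 5)/5 = -197*17/(5*5) = -197*17/25 = -3349/25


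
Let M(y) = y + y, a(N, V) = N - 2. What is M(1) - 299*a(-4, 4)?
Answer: 1796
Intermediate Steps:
a(N, V) = -2 + N
M(y) = 2*y
M(1) - 299*a(-4, 4) = 2*1 - 299*(-2 - 4) = 2 - 299*(-6) = 2 - 1*(-1794) = 2 + 1794 = 1796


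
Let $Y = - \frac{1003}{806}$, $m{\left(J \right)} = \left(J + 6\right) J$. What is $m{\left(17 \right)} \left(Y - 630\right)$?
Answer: $- \frac{198934153}{806} \approx -2.4682 \cdot 10^{5}$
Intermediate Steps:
$m{\left(J \right)} = J \left(6 + J\right)$ ($m{\left(J \right)} = \left(6 + J\right) J = J \left(6 + J\right)$)
$Y = - \frac{1003}{806}$ ($Y = \left(-1003\right) \frac{1}{806} = - \frac{1003}{806} \approx -1.2444$)
$m{\left(17 \right)} \left(Y - 630\right) = 17 \left(6 + 17\right) \left(- \frac{1003}{806} - 630\right) = 17 \cdot 23 \left(- \frac{508783}{806}\right) = 391 \left(- \frac{508783}{806}\right) = - \frac{198934153}{806}$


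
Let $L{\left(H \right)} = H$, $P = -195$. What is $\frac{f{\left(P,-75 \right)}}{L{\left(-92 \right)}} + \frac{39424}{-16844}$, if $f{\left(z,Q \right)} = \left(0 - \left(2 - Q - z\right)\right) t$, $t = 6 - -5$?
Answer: $\frac{2923140}{96853} \approx 30.181$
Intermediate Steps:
$t = 11$ ($t = 6 + 5 = 11$)
$f{\left(z,Q \right)} = -22 + 11 Q + 11 z$ ($f{\left(z,Q \right)} = \left(0 - \left(2 - Q - z\right)\right) 11 = \left(0 + \left(-2 + Q + z\right)\right) 11 = \left(-2 + Q + z\right) 11 = -22 + 11 Q + 11 z$)
$\frac{f{\left(P,-75 \right)}}{L{\left(-92 \right)}} + \frac{39424}{-16844} = \frac{-22 + 11 \left(-75\right) + 11 \left(-195\right)}{-92} + \frac{39424}{-16844} = \left(-22 - 825 - 2145\right) \left(- \frac{1}{92}\right) + 39424 \left(- \frac{1}{16844}\right) = \left(-2992\right) \left(- \frac{1}{92}\right) - \frac{9856}{4211} = \frac{748}{23} - \frac{9856}{4211} = \frac{2923140}{96853}$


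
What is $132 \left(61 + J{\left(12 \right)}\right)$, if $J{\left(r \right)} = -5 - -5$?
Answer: $8052$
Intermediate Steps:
$J{\left(r \right)} = 0$ ($J{\left(r \right)} = -5 + 5 = 0$)
$132 \left(61 + J{\left(12 \right)}\right) = 132 \left(61 + 0\right) = 132 \cdot 61 = 8052$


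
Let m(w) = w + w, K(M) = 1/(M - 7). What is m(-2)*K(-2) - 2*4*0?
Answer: 4/9 ≈ 0.44444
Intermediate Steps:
K(M) = 1/(-7 + M)
m(w) = 2*w
m(-2)*K(-2) - 2*4*0 = (2*(-2))/(-7 - 2) - 2*4*0 = -4/(-9) - 8*0 = -4*(-⅑) + 0 = 4/9 + 0 = 4/9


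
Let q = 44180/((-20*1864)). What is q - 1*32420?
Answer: -60433089/1864 ≈ -32421.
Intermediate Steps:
q = -2209/1864 (q = 44180/(-37280) = 44180*(-1/37280) = -2209/1864 ≈ -1.1851)
q - 1*32420 = -2209/1864 - 1*32420 = -2209/1864 - 32420 = -60433089/1864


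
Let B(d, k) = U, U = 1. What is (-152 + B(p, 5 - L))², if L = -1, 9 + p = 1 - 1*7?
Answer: 22801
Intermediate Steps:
p = -15 (p = -9 + (1 - 1*7) = -9 + (1 - 7) = -9 - 6 = -15)
B(d, k) = 1
(-152 + B(p, 5 - L))² = (-152 + 1)² = (-151)² = 22801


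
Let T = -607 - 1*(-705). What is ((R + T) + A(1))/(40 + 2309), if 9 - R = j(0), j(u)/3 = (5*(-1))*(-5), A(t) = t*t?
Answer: 11/783 ≈ 0.014049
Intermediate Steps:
A(t) = t²
j(u) = 75 (j(u) = 3*((5*(-1))*(-5)) = 3*(-5*(-5)) = 3*25 = 75)
R = -66 (R = 9 - 1*75 = 9 - 75 = -66)
T = 98 (T = -607 + 705 = 98)
((R + T) + A(1))/(40 + 2309) = ((-66 + 98) + 1²)/(40 + 2309) = (32 + 1)/2349 = 33*(1/2349) = 11/783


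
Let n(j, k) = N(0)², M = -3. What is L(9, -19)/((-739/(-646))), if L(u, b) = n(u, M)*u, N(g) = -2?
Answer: 23256/739 ≈ 31.470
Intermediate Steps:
n(j, k) = 4 (n(j, k) = (-2)² = 4)
L(u, b) = 4*u
L(9, -19)/((-739/(-646))) = (4*9)/((-739/(-646))) = 36/((-739*(-1/646))) = 36/(739/646) = 36*(646/739) = 23256/739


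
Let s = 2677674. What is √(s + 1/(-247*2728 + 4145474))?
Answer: √32272422936867381394/3471658 ≈ 1636.4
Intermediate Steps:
√(s + 1/(-247*2728 + 4145474)) = √(2677674 + 1/(-247*2728 + 4145474)) = √(2677674 + 1/(-673816 + 4145474)) = √(2677674 + 1/3471658) = √(9295968363493/3471658) = √32272422936867381394/3471658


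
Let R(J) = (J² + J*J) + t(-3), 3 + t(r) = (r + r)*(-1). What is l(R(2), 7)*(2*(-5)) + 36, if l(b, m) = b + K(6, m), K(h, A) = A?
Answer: -144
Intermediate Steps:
t(r) = -3 - 2*r (t(r) = -3 + (r + r)*(-1) = -3 + (2*r)*(-1) = -3 - 2*r)
R(J) = 3 + 2*J² (R(J) = (J² + J*J) + (-3 - 2*(-3)) = (J² + J²) + (-3 + 6) = 2*J² + 3 = 3 + 2*J²)
l(b, m) = b + m
l(R(2), 7)*(2*(-5)) + 36 = ((3 + 2*2²) + 7)*(2*(-5)) + 36 = ((3 + 2*4) + 7)*(-10) + 36 = ((3 + 8) + 7)*(-10) + 36 = (11 + 7)*(-10) + 36 = 18*(-10) + 36 = -180 + 36 = -144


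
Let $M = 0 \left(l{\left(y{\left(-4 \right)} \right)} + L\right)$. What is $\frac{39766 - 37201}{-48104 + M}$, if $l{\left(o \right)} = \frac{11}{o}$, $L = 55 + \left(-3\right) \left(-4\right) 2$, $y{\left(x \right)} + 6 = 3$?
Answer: $- \frac{2565}{48104} \approx -0.053322$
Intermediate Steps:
$y{\left(x \right)} = -3$ ($y{\left(x \right)} = -6 + 3 = -3$)
$L = 79$ ($L = 55 + 12 \cdot 2 = 55 + 24 = 79$)
$M = 0$ ($M = 0 \left(\frac{11}{-3} + 79\right) = 0 \left(11 \left(- \frac{1}{3}\right) + 79\right) = 0 \left(- \frac{11}{3} + 79\right) = 0 \cdot \frac{226}{3} = 0$)
$\frac{39766 - 37201}{-48104 + M} = \frac{39766 - 37201}{-48104 + 0} = \frac{2565}{-48104} = 2565 \left(- \frac{1}{48104}\right) = - \frac{2565}{48104}$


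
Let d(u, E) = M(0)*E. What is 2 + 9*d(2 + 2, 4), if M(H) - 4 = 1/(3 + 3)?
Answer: 152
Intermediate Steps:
M(H) = 25/6 (M(H) = 4 + 1/(3 + 3) = 4 + 1/6 = 4 + ⅙ = 25/6)
d(u, E) = 25*E/6
2 + 9*d(2 + 2, 4) = 2 + 9*((25/6)*4) = 2 + 9*(50/3) = 2 + 150 = 152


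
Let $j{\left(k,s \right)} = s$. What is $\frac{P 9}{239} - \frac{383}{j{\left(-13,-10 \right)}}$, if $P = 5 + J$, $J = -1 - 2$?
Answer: $\frac{91717}{2390} \approx 38.375$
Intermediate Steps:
$J = -3$
$P = 2$ ($P = 5 - 3 = 2$)
$\frac{P 9}{239} - \frac{383}{j{\left(-13,-10 \right)}} = \frac{2 \cdot 9}{239} - \frac{383}{-10} = 18 \cdot \frac{1}{239} - - \frac{383}{10} = \frac{18}{239} + \frac{383}{10} = \frac{91717}{2390}$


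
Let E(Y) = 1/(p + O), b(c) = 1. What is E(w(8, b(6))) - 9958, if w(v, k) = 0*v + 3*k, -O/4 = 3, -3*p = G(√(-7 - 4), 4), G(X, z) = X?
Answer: (-9958*√11 + 358491*I)/(√11 - 36*I) ≈ -9958.1 + 0.0076122*I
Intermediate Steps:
p = -I*√11/3 (p = -√(-7 - 4)/3 = -I*√11/3 ≈ -1.1055*I)
O = -12 (O = -4*3 = -12)
w(v, k) = 3*k (w(v, k) = 0 + 3*k = 3*k)
E(Y) = 1/(-12 - I*√11/3) (E(Y) = 1/(-I*√11/3 - 12) = 1/(-12 - I*√11/3))
E(w(8, b(6))) - 9958 = (-108/1307 + 3*I*√11/1307) - 9958 = -13015214/1307 + 3*I*√11/1307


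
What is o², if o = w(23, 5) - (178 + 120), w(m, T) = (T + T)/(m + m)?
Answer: 46908801/529 ≈ 88675.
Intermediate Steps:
w(m, T) = T/m (w(m, T) = (2*T)/((2*m)) = (2*T)*(1/(2*m)) = T/m)
o = -6849/23 (o = 5/23 - (178 + 120) = 5*(1/23) - 1*298 = 5/23 - 298 = -6849/23 ≈ -297.78)
o² = (-6849/23)² = 46908801/529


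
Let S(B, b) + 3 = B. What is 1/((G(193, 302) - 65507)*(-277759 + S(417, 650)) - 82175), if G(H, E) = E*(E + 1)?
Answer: -1/7210774830 ≈ -1.3868e-10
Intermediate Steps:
G(H, E) = E*(1 + E)
S(B, b) = -3 + B
1/((G(193, 302) - 65507)*(-277759 + S(417, 650)) - 82175) = 1/((302*(1 + 302) - 65507)*(-277759 + (-3 + 417)) - 82175) = 1/((302*303 - 65507)*(-277759 + 414) - 82175) = 1/((91506 - 65507)*(-277345) - 82175) = 1/(25999*(-277345) - 82175) = 1/(-7210692655 - 82175) = 1/(-7210774830) = -1/7210774830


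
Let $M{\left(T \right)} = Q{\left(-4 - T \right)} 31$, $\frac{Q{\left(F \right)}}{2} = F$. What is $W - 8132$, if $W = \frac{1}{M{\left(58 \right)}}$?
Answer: $- \frac{31259409}{3844} \approx -8132.0$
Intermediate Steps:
$Q{\left(F \right)} = 2 F$
$M{\left(T \right)} = -248 - 62 T$ ($M{\left(T \right)} = 2 \left(-4 - T\right) 31 = \left(-8 - 2 T\right) 31 = -248 - 62 T$)
$W = - \frac{1}{3844}$ ($W = \frac{1}{-248 - 3596} = \frac{1}{-3844} = - \frac{1}{3844} \approx -0.00026015$)
$W - 8132 = - \frac{1}{3844} - 8132 = - \frac{31259409}{3844}$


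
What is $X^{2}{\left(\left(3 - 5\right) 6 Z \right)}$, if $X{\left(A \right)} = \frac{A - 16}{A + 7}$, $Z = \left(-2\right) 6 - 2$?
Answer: $\frac{23104}{30625} \approx 0.75442$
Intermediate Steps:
$Z = -14$ ($Z = -12 - 2 = -14$)
$X{\left(A \right)} = \frac{-16 + A}{7 + A}$
$X^{2}{\left(\left(3 - 5\right) 6 Z \right)} = \left(\frac{-16 + \left(3 - 5\right) 6 \left(-14\right)}{7 + \left(3 - 5\right) 6 \left(-14\right)}\right)^{2} = \left(\frac{-16 + \left(-2\right) 6 \left(-14\right)}{7 + \left(-2\right) 6 \left(-14\right)}\right)^{2} = \left(\frac{-16 - -168}{7 - -168}\right)^{2} = \left(\frac{-16 + 168}{7 + 168}\right)^{2} = \left(\frac{1}{175} \cdot 152\right)^{2} = \left(\frac{152}{175}\right)^{2} = \frac{23104}{30625}$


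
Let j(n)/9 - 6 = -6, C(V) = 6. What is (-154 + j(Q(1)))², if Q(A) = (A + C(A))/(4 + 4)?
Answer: 23716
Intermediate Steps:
Q(A) = ¾ + A/8 (Q(A) = (A + 6)/(4 + 4) = (6 + A)/8 = (6 + A)*(⅛) = ¾ + A/8)
j(n) = 0 (j(n) = 54 + 9*(-6) = 54 - 54 = 0)
(-154 + j(Q(1)))² = (-154 + 0)² = (-154)² = 23716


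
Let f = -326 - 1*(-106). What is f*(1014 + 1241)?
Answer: -496100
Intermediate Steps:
f = -220 (f = -326 + 106 = -220)
f*(1014 + 1241) = -220*(1014 + 1241) = -220*2255 = -496100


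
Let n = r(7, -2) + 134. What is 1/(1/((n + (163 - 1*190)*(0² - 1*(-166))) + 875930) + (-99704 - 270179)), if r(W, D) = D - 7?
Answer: -871573/322380035958 ≈ -2.7036e-6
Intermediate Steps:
r(W, D) = -7 + D
n = 125 (n = (-7 - 2) + 134 = -9 + 134 = 125)
1/(1/((n + (163 - 1*190)*(0² - 1*(-166))) + 875930) + (-99704 - 270179)) = 1/(1/((125 + (163 - 1*190)*(0² - 1*(-166))) + 875930) + (-99704 - 270179)) = 1/(1/((125 + (163 - 190)*(0 + 166)) + 875930) - 369883) = 1/(1/((125 - 27*166) + 875930) - 369883) = 1/(1/((125 - 4482) + 875930) - 369883) = 1/(1/(-4357 + 875930) - 369883) = 1/(1/871573 - 369883) = 1/(-322380035958/871573) = -871573/322380035958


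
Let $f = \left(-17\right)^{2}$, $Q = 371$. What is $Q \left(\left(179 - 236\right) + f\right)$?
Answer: $86072$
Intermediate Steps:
$f = 289$
$Q \left(\left(179 - 236\right) + f\right) = 371 \left(\left(179 - 236\right) + 289\right) = 371 \left(-57 + 289\right) = 371 \cdot 232 = 86072$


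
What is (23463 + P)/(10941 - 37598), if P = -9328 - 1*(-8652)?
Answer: -22787/26657 ≈ -0.85482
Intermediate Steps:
P = -676 (P = -9328 + 8652 = -676)
(23463 + P)/(10941 - 37598) = (23463 - 676)/(10941 - 37598) = 22787/(-26657) = 22787*(-1/26657) = -22787/26657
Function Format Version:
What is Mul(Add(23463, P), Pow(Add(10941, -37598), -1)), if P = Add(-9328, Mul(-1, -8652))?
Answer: Rational(-22787, 26657) ≈ -0.85482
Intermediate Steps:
P = -676 (P = Add(-9328, 8652) = -676)
Mul(Add(23463, P), Pow(Add(10941, -37598), -1)) = Mul(Add(23463, -676), Pow(Add(10941, -37598), -1)) = Mul(22787, Pow(-26657, -1)) = Mul(22787, Rational(-1, 26657)) = Rational(-22787, 26657)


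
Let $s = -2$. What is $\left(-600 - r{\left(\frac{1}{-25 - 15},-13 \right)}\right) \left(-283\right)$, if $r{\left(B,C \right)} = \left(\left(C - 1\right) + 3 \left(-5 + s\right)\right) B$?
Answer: $\frac{1360381}{8} \approx 1.7005 \cdot 10^{5}$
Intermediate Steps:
$r{\left(B,C \right)} = B \left(-22 + C\right)$ ($r{\left(B,C \right)} = \left(\left(C - 1\right) + 3 \left(-5 - 2\right)\right) B = \left(\left(-1 + C\right) + 3 \left(-7\right)\right) B = \left(\left(-1 + C\right) - 21\right) B = \left(-22 + C\right) B = B \left(-22 + C\right)$)
$\left(-600 - r{\left(\frac{1}{-25 - 15},-13 \right)}\right) \left(-283\right) = \left(-600 - \frac{-22 - 13}{-25 - 15}\right) \left(-283\right) = \left(-600 - \frac{1}{-40} \left(-35\right)\right) \left(-283\right) = \left(-600 - \left(- \frac{1}{40}\right) \left(-35\right)\right) \left(-283\right) = \left(-600 - \frac{7}{8}\right) \left(-283\right) = \left(- \frac{4807}{8}\right) \left(-283\right) = \frac{1360381}{8}$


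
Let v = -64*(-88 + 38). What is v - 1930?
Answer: 1270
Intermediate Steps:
v = 3200 (v = -64*(-50) = 3200)
v - 1930 = 3200 - 1930 = 1270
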